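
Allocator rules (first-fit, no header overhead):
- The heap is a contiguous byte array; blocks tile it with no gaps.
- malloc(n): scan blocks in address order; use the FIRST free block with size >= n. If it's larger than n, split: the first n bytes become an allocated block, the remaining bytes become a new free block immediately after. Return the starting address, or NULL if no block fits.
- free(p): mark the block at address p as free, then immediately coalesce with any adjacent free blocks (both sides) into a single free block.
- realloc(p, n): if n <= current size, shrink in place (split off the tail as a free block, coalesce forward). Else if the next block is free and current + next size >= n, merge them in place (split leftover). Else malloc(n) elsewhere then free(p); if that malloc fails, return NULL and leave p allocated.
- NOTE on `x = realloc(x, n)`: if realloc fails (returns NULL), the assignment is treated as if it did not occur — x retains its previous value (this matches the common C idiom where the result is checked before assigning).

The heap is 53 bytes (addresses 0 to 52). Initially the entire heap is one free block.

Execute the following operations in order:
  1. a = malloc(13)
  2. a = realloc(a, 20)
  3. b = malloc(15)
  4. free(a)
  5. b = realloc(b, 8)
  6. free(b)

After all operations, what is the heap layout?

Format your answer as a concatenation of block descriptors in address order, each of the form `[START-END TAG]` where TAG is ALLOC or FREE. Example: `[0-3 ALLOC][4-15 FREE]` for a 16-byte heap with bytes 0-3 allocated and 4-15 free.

Op 1: a = malloc(13) -> a = 0; heap: [0-12 ALLOC][13-52 FREE]
Op 2: a = realloc(a, 20) -> a = 0; heap: [0-19 ALLOC][20-52 FREE]
Op 3: b = malloc(15) -> b = 20; heap: [0-19 ALLOC][20-34 ALLOC][35-52 FREE]
Op 4: free(a) -> (freed a); heap: [0-19 FREE][20-34 ALLOC][35-52 FREE]
Op 5: b = realloc(b, 8) -> b = 20; heap: [0-19 FREE][20-27 ALLOC][28-52 FREE]
Op 6: free(b) -> (freed b); heap: [0-52 FREE]

Answer: [0-52 FREE]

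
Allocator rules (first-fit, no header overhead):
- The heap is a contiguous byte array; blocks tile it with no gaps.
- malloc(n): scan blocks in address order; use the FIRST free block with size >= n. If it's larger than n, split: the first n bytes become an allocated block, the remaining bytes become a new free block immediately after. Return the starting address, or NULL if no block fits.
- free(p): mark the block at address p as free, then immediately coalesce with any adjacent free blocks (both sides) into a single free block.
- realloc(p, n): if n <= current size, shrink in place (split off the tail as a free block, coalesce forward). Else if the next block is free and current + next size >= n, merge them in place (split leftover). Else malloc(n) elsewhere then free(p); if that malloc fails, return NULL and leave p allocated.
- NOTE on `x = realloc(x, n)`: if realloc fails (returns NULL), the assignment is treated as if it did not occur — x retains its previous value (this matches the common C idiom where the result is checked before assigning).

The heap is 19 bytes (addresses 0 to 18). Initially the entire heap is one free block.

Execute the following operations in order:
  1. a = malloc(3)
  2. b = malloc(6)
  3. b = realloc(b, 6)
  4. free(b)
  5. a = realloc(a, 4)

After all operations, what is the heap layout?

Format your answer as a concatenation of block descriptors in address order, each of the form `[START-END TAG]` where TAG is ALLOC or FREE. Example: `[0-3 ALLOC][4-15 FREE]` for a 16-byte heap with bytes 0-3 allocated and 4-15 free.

Answer: [0-3 ALLOC][4-18 FREE]

Derivation:
Op 1: a = malloc(3) -> a = 0; heap: [0-2 ALLOC][3-18 FREE]
Op 2: b = malloc(6) -> b = 3; heap: [0-2 ALLOC][3-8 ALLOC][9-18 FREE]
Op 3: b = realloc(b, 6) -> b = 3; heap: [0-2 ALLOC][3-8 ALLOC][9-18 FREE]
Op 4: free(b) -> (freed b); heap: [0-2 ALLOC][3-18 FREE]
Op 5: a = realloc(a, 4) -> a = 0; heap: [0-3 ALLOC][4-18 FREE]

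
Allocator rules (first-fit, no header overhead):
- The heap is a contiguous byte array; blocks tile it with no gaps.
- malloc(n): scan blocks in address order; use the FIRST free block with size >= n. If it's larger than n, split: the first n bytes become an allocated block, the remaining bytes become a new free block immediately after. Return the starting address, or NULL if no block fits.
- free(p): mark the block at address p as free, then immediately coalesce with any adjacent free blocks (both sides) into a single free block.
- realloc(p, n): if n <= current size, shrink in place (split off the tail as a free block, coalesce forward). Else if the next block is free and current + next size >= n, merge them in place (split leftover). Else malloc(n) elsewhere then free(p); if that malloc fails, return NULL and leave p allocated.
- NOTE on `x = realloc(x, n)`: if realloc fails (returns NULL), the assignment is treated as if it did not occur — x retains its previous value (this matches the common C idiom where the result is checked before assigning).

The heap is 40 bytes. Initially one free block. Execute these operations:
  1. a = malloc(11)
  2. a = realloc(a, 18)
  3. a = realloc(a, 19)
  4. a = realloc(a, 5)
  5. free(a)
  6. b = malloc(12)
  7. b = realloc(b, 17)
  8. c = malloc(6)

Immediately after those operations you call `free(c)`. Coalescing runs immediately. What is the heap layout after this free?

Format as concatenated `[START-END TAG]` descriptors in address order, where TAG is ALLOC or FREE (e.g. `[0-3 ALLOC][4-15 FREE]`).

Answer: [0-16 ALLOC][17-39 FREE]

Derivation:
Op 1: a = malloc(11) -> a = 0; heap: [0-10 ALLOC][11-39 FREE]
Op 2: a = realloc(a, 18) -> a = 0; heap: [0-17 ALLOC][18-39 FREE]
Op 3: a = realloc(a, 19) -> a = 0; heap: [0-18 ALLOC][19-39 FREE]
Op 4: a = realloc(a, 5) -> a = 0; heap: [0-4 ALLOC][5-39 FREE]
Op 5: free(a) -> (freed a); heap: [0-39 FREE]
Op 6: b = malloc(12) -> b = 0; heap: [0-11 ALLOC][12-39 FREE]
Op 7: b = realloc(b, 17) -> b = 0; heap: [0-16 ALLOC][17-39 FREE]
Op 8: c = malloc(6) -> c = 17; heap: [0-16 ALLOC][17-22 ALLOC][23-39 FREE]
free(c): c = 17 -> block [17-22 ALLOC]; mark free, coalesce with adjacent free neighbors -> [0-16 ALLOC][17-39 FREE]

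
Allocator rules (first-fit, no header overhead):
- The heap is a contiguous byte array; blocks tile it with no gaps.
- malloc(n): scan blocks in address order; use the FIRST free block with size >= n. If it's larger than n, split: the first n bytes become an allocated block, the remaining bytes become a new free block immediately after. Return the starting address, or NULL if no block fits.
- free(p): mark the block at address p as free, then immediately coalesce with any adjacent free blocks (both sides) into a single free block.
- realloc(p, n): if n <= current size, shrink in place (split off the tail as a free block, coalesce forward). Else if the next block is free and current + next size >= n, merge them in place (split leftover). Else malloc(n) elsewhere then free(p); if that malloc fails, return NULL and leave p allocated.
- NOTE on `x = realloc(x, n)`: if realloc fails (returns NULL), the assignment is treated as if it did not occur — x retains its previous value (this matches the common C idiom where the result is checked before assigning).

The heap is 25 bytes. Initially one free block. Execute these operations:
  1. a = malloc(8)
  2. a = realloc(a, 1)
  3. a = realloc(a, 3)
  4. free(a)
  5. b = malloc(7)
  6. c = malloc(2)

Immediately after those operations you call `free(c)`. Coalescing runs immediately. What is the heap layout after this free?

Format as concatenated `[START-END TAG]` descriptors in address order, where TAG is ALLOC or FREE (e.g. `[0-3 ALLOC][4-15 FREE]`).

Op 1: a = malloc(8) -> a = 0; heap: [0-7 ALLOC][8-24 FREE]
Op 2: a = realloc(a, 1) -> a = 0; heap: [0-0 ALLOC][1-24 FREE]
Op 3: a = realloc(a, 3) -> a = 0; heap: [0-2 ALLOC][3-24 FREE]
Op 4: free(a) -> (freed a); heap: [0-24 FREE]
Op 5: b = malloc(7) -> b = 0; heap: [0-6 ALLOC][7-24 FREE]
Op 6: c = malloc(2) -> c = 7; heap: [0-6 ALLOC][7-8 ALLOC][9-24 FREE]
free(c): c = 7 -> block [7-8 ALLOC]; mark free, coalesce with adjacent free neighbors -> [0-6 ALLOC][7-24 FREE]

Answer: [0-6 ALLOC][7-24 FREE]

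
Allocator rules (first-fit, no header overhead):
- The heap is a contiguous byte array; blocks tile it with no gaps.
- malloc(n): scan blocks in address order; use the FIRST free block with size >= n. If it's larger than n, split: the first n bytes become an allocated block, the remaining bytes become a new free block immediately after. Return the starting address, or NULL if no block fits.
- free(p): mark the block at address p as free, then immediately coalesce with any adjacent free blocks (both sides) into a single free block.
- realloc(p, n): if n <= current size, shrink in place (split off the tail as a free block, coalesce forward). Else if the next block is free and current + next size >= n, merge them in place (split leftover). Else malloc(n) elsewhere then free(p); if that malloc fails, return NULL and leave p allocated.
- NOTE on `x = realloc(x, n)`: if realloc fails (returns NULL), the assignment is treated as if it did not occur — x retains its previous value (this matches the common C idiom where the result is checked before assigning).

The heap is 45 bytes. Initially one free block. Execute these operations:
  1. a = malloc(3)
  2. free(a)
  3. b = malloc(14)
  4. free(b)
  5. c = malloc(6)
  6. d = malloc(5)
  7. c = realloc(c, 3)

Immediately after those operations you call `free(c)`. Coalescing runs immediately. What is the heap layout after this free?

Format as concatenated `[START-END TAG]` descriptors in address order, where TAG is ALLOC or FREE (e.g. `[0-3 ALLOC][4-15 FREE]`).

Answer: [0-5 FREE][6-10 ALLOC][11-44 FREE]

Derivation:
Op 1: a = malloc(3) -> a = 0; heap: [0-2 ALLOC][3-44 FREE]
Op 2: free(a) -> (freed a); heap: [0-44 FREE]
Op 3: b = malloc(14) -> b = 0; heap: [0-13 ALLOC][14-44 FREE]
Op 4: free(b) -> (freed b); heap: [0-44 FREE]
Op 5: c = malloc(6) -> c = 0; heap: [0-5 ALLOC][6-44 FREE]
Op 6: d = malloc(5) -> d = 6; heap: [0-5 ALLOC][6-10 ALLOC][11-44 FREE]
Op 7: c = realloc(c, 3) -> c = 0; heap: [0-2 ALLOC][3-5 FREE][6-10 ALLOC][11-44 FREE]
free(c): c = 0 -> block [0-2 ALLOC]; mark free, coalesce with adjacent free neighbors -> [0-5 FREE][6-10 ALLOC][11-44 FREE]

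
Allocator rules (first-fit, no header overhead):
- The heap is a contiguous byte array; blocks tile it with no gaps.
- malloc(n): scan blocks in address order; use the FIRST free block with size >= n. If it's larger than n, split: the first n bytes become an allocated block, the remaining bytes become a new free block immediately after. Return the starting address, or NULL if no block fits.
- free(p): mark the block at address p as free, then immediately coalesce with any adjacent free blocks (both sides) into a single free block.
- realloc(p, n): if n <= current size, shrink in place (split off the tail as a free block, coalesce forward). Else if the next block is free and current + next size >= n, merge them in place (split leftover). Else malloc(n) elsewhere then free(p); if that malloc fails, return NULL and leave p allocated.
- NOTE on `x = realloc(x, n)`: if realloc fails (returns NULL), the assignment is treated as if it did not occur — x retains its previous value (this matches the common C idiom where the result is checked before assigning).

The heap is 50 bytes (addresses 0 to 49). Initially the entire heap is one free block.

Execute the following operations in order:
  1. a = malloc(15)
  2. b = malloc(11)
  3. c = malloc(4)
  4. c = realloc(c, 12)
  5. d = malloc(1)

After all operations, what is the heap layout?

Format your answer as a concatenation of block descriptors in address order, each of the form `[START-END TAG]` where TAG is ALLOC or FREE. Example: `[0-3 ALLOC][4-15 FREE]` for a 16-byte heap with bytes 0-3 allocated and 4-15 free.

Answer: [0-14 ALLOC][15-25 ALLOC][26-37 ALLOC][38-38 ALLOC][39-49 FREE]

Derivation:
Op 1: a = malloc(15) -> a = 0; heap: [0-14 ALLOC][15-49 FREE]
Op 2: b = malloc(11) -> b = 15; heap: [0-14 ALLOC][15-25 ALLOC][26-49 FREE]
Op 3: c = malloc(4) -> c = 26; heap: [0-14 ALLOC][15-25 ALLOC][26-29 ALLOC][30-49 FREE]
Op 4: c = realloc(c, 12) -> c = 26; heap: [0-14 ALLOC][15-25 ALLOC][26-37 ALLOC][38-49 FREE]
Op 5: d = malloc(1) -> d = 38; heap: [0-14 ALLOC][15-25 ALLOC][26-37 ALLOC][38-38 ALLOC][39-49 FREE]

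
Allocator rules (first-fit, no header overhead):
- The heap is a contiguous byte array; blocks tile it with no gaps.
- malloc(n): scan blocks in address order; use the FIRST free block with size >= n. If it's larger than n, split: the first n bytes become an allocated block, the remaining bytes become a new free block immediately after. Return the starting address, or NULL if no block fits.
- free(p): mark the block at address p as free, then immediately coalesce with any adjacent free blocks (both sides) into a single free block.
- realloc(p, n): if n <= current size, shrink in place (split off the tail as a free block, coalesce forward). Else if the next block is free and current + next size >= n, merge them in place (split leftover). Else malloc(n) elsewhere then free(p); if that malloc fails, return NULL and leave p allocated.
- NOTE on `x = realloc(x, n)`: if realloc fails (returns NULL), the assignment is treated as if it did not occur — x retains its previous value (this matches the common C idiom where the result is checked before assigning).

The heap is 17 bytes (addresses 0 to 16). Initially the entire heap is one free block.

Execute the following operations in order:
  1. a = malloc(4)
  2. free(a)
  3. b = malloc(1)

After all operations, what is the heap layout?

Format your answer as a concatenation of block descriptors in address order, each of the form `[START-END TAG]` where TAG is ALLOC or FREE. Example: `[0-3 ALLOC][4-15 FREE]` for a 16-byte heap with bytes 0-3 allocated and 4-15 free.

Op 1: a = malloc(4) -> a = 0; heap: [0-3 ALLOC][4-16 FREE]
Op 2: free(a) -> (freed a); heap: [0-16 FREE]
Op 3: b = malloc(1) -> b = 0; heap: [0-0 ALLOC][1-16 FREE]

Answer: [0-0 ALLOC][1-16 FREE]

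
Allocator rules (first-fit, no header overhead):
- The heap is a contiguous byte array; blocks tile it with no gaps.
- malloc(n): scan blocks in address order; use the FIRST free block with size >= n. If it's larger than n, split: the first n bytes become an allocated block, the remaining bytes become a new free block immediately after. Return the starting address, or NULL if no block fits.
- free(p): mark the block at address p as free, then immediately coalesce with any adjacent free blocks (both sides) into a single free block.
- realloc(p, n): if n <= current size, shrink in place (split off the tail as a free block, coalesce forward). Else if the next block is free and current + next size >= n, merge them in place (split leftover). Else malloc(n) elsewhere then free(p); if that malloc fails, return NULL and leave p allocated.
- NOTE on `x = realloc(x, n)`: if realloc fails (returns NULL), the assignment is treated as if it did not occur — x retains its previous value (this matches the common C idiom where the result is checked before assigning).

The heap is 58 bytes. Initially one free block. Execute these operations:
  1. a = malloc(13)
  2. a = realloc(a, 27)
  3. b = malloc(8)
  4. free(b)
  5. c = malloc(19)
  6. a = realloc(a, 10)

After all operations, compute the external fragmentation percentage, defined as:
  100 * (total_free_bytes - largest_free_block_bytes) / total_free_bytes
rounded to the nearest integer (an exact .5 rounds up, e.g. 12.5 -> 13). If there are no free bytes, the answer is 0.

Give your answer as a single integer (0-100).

Answer: 41

Derivation:
Op 1: a = malloc(13) -> a = 0; heap: [0-12 ALLOC][13-57 FREE]
Op 2: a = realloc(a, 27) -> a = 0; heap: [0-26 ALLOC][27-57 FREE]
Op 3: b = malloc(8) -> b = 27; heap: [0-26 ALLOC][27-34 ALLOC][35-57 FREE]
Op 4: free(b) -> (freed b); heap: [0-26 ALLOC][27-57 FREE]
Op 5: c = malloc(19) -> c = 27; heap: [0-26 ALLOC][27-45 ALLOC][46-57 FREE]
Op 6: a = realloc(a, 10) -> a = 0; heap: [0-9 ALLOC][10-26 FREE][27-45 ALLOC][46-57 FREE]
Free blocks: [17 12] total_free=29 largest=17 -> 100*(29-17)/29 = 1200/29 ≈ 41.379 -> rounds to 41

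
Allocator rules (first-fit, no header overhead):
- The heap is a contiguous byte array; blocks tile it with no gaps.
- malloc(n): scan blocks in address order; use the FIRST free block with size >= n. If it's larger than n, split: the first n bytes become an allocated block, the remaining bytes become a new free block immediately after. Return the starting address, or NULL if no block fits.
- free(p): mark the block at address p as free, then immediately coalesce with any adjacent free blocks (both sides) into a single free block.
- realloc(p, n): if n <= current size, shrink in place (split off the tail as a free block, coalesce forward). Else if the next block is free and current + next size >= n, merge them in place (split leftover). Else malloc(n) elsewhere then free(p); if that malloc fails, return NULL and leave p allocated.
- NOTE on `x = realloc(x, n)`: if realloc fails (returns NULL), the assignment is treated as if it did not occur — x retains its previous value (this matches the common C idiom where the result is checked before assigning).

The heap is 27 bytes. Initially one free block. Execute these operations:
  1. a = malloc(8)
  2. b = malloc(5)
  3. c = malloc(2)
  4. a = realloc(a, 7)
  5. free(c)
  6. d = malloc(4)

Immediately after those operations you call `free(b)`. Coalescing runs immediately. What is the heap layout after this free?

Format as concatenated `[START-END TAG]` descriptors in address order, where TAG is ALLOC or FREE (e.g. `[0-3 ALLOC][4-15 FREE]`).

Answer: [0-6 ALLOC][7-12 FREE][13-16 ALLOC][17-26 FREE]

Derivation:
Op 1: a = malloc(8) -> a = 0; heap: [0-7 ALLOC][8-26 FREE]
Op 2: b = malloc(5) -> b = 8; heap: [0-7 ALLOC][8-12 ALLOC][13-26 FREE]
Op 3: c = malloc(2) -> c = 13; heap: [0-7 ALLOC][8-12 ALLOC][13-14 ALLOC][15-26 FREE]
Op 4: a = realloc(a, 7) -> a = 0; heap: [0-6 ALLOC][7-7 FREE][8-12 ALLOC][13-14 ALLOC][15-26 FREE]
Op 5: free(c) -> (freed c); heap: [0-6 ALLOC][7-7 FREE][8-12 ALLOC][13-26 FREE]
Op 6: d = malloc(4) -> d = 13; heap: [0-6 ALLOC][7-7 FREE][8-12 ALLOC][13-16 ALLOC][17-26 FREE]
free(b): b = 8 -> block [8-12 ALLOC]; mark free, coalesce with adjacent free neighbors -> [0-6 ALLOC][7-12 FREE][13-16 ALLOC][17-26 FREE]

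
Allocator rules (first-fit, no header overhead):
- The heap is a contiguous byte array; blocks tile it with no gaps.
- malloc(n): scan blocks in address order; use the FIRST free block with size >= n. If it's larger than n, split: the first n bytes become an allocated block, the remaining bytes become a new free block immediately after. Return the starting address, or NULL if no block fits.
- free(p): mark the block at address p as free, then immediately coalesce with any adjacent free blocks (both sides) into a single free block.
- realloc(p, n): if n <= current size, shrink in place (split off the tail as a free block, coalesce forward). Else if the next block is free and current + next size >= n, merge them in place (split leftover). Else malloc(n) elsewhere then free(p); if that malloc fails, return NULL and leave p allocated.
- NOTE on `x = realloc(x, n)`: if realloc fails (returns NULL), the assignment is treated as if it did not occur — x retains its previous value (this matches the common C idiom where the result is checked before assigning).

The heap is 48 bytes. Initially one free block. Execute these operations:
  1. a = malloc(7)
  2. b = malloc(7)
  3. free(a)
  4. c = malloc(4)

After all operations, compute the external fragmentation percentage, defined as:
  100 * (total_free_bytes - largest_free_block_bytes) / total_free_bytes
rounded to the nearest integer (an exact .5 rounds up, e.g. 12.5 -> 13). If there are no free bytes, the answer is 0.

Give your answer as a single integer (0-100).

Op 1: a = malloc(7) -> a = 0; heap: [0-6 ALLOC][7-47 FREE]
Op 2: b = malloc(7) -> b = 7; heap: [0-6 ALLOC][7-13 ALLOC][14-47 FREE]
Op 3: free(a) -> (freed a); heap: [0-6 FREE][7-13 ALLOC][14-47 FREE]
Op 4: c = malloc(4) -> c = 0; heap: [0-3 ALLOC][4-6 FREE][7-13 ALLOC][14-47 FREE]
Free blocks: [3 34] total_free=37 largest=34 -> 100*(37-34)/37 = 300/37 ≈ 8.108 -> rounds to 8

Answer: 8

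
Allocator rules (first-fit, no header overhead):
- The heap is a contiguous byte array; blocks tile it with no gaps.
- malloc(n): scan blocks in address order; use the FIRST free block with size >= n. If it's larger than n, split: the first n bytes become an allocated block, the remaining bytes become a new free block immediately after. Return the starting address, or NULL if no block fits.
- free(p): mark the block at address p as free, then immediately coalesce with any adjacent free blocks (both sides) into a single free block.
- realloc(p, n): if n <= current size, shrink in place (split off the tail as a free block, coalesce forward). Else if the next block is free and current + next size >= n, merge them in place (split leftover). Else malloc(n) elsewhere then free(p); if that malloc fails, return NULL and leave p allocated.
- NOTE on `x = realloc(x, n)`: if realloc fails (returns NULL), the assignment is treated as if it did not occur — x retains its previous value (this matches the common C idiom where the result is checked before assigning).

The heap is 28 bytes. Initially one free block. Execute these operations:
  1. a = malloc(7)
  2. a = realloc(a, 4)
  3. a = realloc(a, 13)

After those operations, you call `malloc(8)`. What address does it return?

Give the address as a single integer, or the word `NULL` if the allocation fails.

Op 1: a = malloc(7) -> a = 0; heap: [0-6 ALLOC][7-27 FREE]
Op 2: a = realloc(a, 4) -> a = 0; heap: [0-3 ALLOC][4-27 FREE]
Op 3: a = realloc(a, 13) -> a = 0; heap: [0-12 ALLOC][13-27 FREE]
malloc(8): first-fit scan over [0-12 ALLOC][13-27 FREE] -> 13

Answer: 13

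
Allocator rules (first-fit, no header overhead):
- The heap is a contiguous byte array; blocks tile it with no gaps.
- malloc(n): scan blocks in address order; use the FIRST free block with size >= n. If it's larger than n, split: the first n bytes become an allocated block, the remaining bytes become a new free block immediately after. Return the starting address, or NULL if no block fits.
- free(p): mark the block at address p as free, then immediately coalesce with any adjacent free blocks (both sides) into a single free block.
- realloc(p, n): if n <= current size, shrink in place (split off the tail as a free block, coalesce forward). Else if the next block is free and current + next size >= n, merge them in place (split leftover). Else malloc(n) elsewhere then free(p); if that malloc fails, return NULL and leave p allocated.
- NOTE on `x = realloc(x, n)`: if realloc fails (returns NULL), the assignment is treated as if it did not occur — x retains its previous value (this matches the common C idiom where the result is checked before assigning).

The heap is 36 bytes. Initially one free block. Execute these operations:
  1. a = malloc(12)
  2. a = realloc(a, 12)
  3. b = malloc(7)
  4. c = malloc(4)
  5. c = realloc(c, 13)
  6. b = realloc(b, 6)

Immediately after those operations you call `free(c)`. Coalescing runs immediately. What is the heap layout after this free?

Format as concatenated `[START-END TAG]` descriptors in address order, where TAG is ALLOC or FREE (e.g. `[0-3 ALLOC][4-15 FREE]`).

Answer: [0-11 ALLOC][12-17 ALLOC][18-35 FREE]

Derivation:
Op 1: a = malloc(12) -> a = 0; heap: [0-11 ALLOC][12-35 FREE]
Op 2: a = realloc(a, 12) -> a = 0; heap: [0-11 ALLOC][12-35 FREE]
Op 3: b = malloc(7) -> b = 12; heap: [0-11 ALLOC][12-18 ALLOC][19-35 FREE]
Op 4: c = malloc(4) -> c = 19; heap: [0-11 ALLOC][12-18 ALLOC][19-22 ALLOC][23-35 FREE]
Op 5: c = realloc(c, 13) -> c = 19; heap: [0-11 ALLOC][12-18 ALLOC][19-31 ALLOC][32-35 FREE]
Op 6: b = realloc(b, 6) -> b = 12; heap: [0-11 ALLOC][12-17 ALLOC][18-18 FREE][19-31 ALLOC][32-35 FREE]
free(c): c = 19 -> block [19-31 ALLOC]; mark free, coalesce with adjacent free neighbors -> [0-11 ALLOC][12-17 ALLOC][18-35 FREE]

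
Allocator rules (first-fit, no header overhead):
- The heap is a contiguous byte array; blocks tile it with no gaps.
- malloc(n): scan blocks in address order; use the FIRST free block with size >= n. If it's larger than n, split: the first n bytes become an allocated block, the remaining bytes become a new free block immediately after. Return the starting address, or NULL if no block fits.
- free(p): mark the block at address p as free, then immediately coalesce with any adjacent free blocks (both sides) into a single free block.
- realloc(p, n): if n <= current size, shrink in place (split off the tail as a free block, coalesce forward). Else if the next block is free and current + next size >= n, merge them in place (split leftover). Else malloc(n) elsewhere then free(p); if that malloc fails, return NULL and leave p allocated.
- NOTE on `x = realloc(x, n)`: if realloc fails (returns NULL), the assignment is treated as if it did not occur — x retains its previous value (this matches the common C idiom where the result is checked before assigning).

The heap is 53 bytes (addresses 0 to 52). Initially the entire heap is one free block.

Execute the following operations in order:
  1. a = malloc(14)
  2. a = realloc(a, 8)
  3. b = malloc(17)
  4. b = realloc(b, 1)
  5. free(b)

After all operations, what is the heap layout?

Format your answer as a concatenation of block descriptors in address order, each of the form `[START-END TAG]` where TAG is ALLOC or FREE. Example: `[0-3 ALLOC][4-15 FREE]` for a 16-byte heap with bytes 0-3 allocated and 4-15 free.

Op 1: a = malloc(14) -> a = 0; heap: [0-13 ALLOC][14-52 FREE]
Op 2: a = realloc(a, 8) -> a = 0; heap: [0-7 ALLOC][8-52 FREE]
Op 3: b = malloc(17) -> b = 8; heap: [0-7 ALLOC][8-24 ALLOC][25-52 FREE]
Op 4: b = realloc(b, 1) -> b = 8; heap: [0-7 ALLOC][8-8 ALLOC][9-52 FREE]
Op 5: free(b) -> (freed b); heap: [0-7 ALLOC][8-52 FREE]

Answer: [0-7 ALLOC][8-52 FREE]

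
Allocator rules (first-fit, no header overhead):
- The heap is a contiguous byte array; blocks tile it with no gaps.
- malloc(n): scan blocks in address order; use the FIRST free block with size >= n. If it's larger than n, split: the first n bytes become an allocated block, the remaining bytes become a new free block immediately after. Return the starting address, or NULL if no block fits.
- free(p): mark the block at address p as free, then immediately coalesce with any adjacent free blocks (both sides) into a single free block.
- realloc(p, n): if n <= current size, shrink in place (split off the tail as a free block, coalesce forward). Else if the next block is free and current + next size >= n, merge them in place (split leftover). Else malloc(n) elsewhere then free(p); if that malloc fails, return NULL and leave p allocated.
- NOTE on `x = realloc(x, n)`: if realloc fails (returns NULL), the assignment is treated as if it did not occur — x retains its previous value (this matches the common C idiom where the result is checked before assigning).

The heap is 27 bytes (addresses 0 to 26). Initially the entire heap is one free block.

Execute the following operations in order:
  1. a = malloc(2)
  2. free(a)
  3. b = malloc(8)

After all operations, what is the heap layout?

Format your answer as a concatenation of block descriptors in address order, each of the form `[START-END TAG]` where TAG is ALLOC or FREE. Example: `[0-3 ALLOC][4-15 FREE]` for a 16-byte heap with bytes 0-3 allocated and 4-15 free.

Op 1: a = malloc(2) -> a = 0; heap: [0-1 ALLOC][2-26 FREE]
Op 2: free(a) -> (freed a); heap: [0-26 FREE]
Op 3: b = malloc(8) -> b = 0; heap: [0-7 ALLOC][8-26 FREE]

Answer: [0-7 ALLOC][8-26 FREE]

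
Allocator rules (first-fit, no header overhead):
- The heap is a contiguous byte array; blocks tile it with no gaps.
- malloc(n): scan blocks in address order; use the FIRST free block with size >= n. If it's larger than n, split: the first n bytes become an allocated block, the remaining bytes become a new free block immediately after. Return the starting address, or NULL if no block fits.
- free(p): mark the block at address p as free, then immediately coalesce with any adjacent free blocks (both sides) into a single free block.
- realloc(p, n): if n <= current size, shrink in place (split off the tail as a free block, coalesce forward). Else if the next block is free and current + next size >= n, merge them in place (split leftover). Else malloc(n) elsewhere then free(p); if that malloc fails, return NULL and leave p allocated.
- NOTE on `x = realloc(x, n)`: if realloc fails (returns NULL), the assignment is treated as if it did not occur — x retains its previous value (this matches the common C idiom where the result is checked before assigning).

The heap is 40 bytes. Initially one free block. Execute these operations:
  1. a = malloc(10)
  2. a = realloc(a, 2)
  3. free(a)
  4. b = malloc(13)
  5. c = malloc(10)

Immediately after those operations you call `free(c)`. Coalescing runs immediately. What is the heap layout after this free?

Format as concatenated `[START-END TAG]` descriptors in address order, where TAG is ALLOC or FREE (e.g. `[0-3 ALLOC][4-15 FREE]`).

Answer: [0-12 ALLOC][13-39 FREE]

Derivation:
Op 1: a = malloc(10) -> a = 0; heap: [0-9 ALLOC][10-39 FREE]
Op 2: a = realloc(a, 2) -> a = 0; heap: [0-1 ALLOC][2-39 FREE]
Op 3: free(a) -> (freed a); heap: [0-39 FREE]
Op 4: b = malloc(13) -> b = 0; heap: [0-12 ALLOC][13-39 FREE]
Op 5: c = malloc(10) -> c = 13; heap: [0-12 ALLOC][13-22 ALLOC][23-39 FREE]
free(c): c = 13 -> block [13-22 ALLOC]; mark free, coalesce with adjacent free neighbors -> [0-12 ALLOC][13-39 FREE]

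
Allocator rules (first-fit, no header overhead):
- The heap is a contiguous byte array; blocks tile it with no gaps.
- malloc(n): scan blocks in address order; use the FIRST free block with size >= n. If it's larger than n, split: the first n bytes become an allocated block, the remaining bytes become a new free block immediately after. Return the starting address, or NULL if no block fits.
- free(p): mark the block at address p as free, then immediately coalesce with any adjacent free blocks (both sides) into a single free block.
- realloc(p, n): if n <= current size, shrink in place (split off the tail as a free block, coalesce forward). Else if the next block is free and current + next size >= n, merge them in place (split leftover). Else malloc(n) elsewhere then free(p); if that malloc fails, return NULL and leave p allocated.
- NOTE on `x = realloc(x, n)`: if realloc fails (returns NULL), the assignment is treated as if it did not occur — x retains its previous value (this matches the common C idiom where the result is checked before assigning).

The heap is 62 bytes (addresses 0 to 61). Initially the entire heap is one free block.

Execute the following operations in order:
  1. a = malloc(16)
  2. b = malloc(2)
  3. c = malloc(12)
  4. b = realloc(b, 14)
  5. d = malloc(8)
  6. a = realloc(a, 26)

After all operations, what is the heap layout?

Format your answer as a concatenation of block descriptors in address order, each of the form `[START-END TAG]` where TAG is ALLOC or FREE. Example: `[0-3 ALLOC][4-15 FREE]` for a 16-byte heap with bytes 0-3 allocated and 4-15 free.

Op 1: a = malloc(16) -> a = 0; heap: [0-15 ALLOC][16-61 FREE]
Op 2: b = malloc(2) -> b = 16; heap: [0-15 ALLOC][16-17 ALLOC][18-61 FREE]
Op 3: c = malloc(12) -> c = 18; heap: [0-15 ALLOC][16-17 ALLOC][18-29 ALLOC][30-61 FREE]
Op 4: b = realloc(b, 14) -> b = 30; heap: [0-15 ALLOC][16-17 FREE][18-29 ALLOC][30-43 ALLOC][44-61 FREE]
Op 5: d = malloc(8) -> d = 44; heap: [0-15 ALLOC][16-17 FREE][18-29 ALLOC][30-43 ALLOC][44-51 ALLOC][52-61 FREE]
Op 6: a = realloc(a, 26) -> NULL (a unchanged); heap: [0-15 ALLOC][16-17 FREE][18-29 ALLOC][30-43 ALLOC][44-51 ALLOC][52-61 FREE]

Answer: [0-15 ALLOC][16-17 FREE][18-29 ALLOC][30-43 ALLOC][44-51 ALLOC][52-61 FREE]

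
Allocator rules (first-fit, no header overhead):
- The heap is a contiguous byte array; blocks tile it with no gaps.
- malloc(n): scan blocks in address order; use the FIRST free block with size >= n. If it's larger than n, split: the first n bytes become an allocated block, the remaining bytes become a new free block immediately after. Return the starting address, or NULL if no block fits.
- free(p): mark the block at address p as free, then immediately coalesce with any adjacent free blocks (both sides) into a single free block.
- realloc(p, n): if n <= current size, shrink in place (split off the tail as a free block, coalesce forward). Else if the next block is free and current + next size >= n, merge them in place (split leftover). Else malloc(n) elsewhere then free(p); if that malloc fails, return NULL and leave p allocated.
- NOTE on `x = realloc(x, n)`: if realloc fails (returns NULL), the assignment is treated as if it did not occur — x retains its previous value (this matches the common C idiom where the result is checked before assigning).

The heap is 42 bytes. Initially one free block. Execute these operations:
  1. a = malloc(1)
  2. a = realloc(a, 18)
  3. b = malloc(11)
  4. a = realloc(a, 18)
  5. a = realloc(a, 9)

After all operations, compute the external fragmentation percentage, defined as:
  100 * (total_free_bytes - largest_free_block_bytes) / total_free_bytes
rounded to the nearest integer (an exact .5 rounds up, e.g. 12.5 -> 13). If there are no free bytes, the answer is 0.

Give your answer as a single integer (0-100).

Answer: 41

Derivation:
Op 1: a = malloc(1) -> a = 0; heap: [0-0 ALLOC][1-41 FREE]
Op 2: a = realloc(a, 18) -> a = 0; heap: [0-17 ALLOC][18-41 FREE]
Op 3: b = malloc(11) -> b = 18; heap: [0-17 ALLOC][18-28 ALLOC][29-41 FREE]
Op 4: a = realloc(a, 18) -> a = 0; heap: [0-17 ALLOC][18-28 ALLOC][29-41 FREE]
Op 5: a = realloc(a, 9) -> a = 0; heap: [0-8 ALLOC][9-17 FREE][18-28 ALLOC][29-41 FREE]
Free blocks: [9 13] total_free=22 largest=13 -> 100*(22-13)/22 = 900/22 ≈ 40.909 -> rounds to 41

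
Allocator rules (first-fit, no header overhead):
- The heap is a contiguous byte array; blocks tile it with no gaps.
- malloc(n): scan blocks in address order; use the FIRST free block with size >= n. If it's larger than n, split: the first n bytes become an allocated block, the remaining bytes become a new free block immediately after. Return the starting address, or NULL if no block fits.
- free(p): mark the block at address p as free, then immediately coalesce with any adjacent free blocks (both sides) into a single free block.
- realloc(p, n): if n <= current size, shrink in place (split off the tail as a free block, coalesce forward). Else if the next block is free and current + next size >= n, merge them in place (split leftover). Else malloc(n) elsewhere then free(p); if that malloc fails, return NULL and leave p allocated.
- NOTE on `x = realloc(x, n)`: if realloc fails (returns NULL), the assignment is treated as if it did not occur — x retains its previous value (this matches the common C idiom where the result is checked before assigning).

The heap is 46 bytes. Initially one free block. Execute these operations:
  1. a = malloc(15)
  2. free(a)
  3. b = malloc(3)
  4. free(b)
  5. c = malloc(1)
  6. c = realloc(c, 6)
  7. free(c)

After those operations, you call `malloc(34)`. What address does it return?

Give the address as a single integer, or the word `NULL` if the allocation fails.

Answer: 0

Derivation:
Op 1: a = malloc(15) -> a = 0; heap: [0-14 ALLOC][15-45 FREE]
Op 2: free(a) -> (freed a); heap: [0-45 FREE]
Op 3: b = malloc(3) -> b = 0; heap: [0-2 ALLOC][3-45 FREE]
Op 4: free(b) -> (freed b); heap: [0-45 FREE]
Op 5: c = malloc(1) -> c = 0; heap: [0-0 ALLOC][1-45 FREE]
Op 6: c = realloc(c, 6) -> c = 0; heap: [0-5 ALLOC][6-45 FREE]
Op 7: free(c) -> (freed c); heap: [0-45 FREE]
malloc(34): first-fit scan over [0-45 FREE] -> 0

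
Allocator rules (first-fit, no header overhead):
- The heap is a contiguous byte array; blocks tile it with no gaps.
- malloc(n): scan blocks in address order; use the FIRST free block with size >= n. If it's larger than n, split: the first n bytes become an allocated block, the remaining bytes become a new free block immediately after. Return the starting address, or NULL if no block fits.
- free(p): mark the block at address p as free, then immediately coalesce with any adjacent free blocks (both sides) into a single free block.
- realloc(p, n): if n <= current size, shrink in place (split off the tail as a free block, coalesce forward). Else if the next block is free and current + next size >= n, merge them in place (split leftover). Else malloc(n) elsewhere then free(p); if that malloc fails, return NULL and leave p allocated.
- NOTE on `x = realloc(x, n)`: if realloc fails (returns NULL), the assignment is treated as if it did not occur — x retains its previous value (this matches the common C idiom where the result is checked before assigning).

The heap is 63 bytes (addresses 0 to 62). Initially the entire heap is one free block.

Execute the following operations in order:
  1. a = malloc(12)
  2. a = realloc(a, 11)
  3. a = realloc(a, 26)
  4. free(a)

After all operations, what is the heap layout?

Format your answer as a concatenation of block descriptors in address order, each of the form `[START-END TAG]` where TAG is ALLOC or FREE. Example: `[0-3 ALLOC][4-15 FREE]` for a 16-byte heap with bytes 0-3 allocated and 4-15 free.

Answer: [0-62 FREE]

Derivation:
Op 1: a = malloc(12) -> a = 0; heap: [0-11 ALLOC][12-62 FREE]
Op 2: a = realloc(a, 11) -> a = 0; heap: [0-10 ALLOC][11-62 FREE]
Op 3: a = realloc(a, 26) -> a = 0; heap: [0-25 ALLOC][26-62 FREE]
Op 4: free(a) -> (freed a); heap: [0-62 FREE]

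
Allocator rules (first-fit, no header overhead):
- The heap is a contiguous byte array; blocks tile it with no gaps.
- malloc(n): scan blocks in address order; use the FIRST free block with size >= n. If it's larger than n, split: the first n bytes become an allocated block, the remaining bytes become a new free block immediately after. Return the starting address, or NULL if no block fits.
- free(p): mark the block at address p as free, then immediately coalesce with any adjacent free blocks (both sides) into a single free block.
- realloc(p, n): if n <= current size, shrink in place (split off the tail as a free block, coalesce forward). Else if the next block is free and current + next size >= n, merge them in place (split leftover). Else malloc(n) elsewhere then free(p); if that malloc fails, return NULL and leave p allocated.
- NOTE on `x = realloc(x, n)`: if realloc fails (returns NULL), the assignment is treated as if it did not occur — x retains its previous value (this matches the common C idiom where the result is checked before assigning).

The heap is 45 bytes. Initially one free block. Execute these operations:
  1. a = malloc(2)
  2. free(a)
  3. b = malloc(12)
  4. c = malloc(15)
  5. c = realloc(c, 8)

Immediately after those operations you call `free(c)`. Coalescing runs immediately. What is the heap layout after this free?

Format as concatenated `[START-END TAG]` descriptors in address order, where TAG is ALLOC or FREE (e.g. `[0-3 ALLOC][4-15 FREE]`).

Op 1: a = malloc(2) -> a = 0; heap: [0-1 ALLOC][2-44 FREE]
Op 2: free(a) -> (freed a); heap: [0-44 FREE]
Op 3: b = malloc(12) -> b = 0; heap: [0-11 ALLOC][12-44 FREE]
Op 4: c = malloc(15) -> c = 12; heap: [0-11 ALLOC][12-26 ALLOC][27-44 FREE]
Op 5: c = realloc(c, 8) -> c = 12; heap: [0-11 ALLOC][12-19 ALLOC][20-44 FREE]
free(c): c = 12 -> block [12-19 ALLOC]; mark free, coalesce with adjacent free neighbors -> [0-11 ALLOC][12-44 FREE]

Answer: [0-11 ALLOC][12-44 FREE]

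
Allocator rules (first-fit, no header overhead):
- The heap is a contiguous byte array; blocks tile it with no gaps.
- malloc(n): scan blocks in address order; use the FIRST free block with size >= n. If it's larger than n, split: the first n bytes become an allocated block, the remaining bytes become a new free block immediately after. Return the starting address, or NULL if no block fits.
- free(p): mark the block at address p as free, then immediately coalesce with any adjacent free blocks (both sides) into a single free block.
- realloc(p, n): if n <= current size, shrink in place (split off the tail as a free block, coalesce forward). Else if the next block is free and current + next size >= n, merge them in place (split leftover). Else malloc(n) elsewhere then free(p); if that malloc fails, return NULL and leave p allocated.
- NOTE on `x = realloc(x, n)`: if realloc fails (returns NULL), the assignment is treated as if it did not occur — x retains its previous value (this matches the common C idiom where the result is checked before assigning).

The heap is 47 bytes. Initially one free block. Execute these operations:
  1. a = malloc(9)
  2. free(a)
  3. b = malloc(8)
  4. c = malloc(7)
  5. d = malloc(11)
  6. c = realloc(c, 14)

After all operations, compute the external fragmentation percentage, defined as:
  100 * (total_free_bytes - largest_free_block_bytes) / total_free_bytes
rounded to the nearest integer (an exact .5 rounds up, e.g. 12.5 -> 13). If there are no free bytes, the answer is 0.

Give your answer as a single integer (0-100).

Answer: 50

Derivation:
Op 1: a = malloc(9) -> a = 0; heap: [0-8 ALLOC][9-46 FREE]
Op 2: free(a) -> (freed a); heap: [0-46 FREE]
Op 3: b = malloc(8) -> b = 0; heap: [0-7 ALLOC][8-46 FREE]
Op 4: c = malloc(7) -> c = 8; heap: [0-7 ALLOC][8-14 ALLOC][15-46 FREE]
Op 5: d = malloc(11) -> d = 15; heap: [0-7 ALLOC][8-14 ALLOC][15-25 ALLOC][26-46 FREE]
Op 6: c = realloc(c, 14) -> c = 26; heap: [0-7 ALLOC][8-14 FREE][15-25 ALLOC][26-39 ALLOC][40-46 FREE]
Free blocks: [7 7] total_free=14 largest=7 -> 100*(14-7)/14 = 700/14 = 50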